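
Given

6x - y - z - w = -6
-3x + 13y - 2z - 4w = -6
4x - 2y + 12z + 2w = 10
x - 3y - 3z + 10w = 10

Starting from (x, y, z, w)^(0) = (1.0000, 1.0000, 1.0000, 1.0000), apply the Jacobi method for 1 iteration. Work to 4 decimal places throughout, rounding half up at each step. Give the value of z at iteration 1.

0.5000

Iteration 1:
  x = (-6 - (-1)·1.0000 - (-1)·1.0000 - (-1)·1.0000) / (6) = -0.5000
  y = (-6 - (-3)·1.0000 - (-2)·1.0000 - (-4)·1.0000) / (13) = 0.2308
  z = (10 - (4)·1.0000 - (-2)·1.0000 - (2)·1.0000) / (12) = 0.5000
  w = (10 - (1)·1.0000 - (-3)·1.0000 - (-3)·1.0000) / (10) = 1.5000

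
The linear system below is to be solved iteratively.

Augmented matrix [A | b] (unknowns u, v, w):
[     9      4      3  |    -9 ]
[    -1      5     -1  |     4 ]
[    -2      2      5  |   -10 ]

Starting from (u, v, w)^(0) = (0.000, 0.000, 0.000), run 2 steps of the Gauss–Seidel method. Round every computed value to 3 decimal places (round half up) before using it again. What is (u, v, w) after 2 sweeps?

Iteration 1:
  u = (-9 - (4)·0.000 - (3)·0.000) / (9) = -1.000
  v = (4 - (-1)·-1.000 - (-1)·0.000) / (5) = 0.600
  w = (-10 - (-2)·-1.000 - (2)·0.600) / (5) = -2.640
Iteration 2:
  u = (-9 - (4)·0.600 - (3)·-2.640) / (9) = -0.387
  v = (4 - (-1)·-0.387 - (-1)·-2.640) / (5) = 0.195
  w = (-10 - (-2)·-0.387 - (2)·0.195) / (5) = -2.233

(-0.387, 0.195, -2.233)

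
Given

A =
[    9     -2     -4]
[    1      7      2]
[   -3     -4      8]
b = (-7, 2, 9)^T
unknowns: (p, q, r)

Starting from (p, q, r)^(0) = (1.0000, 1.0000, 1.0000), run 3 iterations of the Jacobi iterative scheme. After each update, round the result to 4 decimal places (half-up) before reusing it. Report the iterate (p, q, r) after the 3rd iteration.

(-0.3880, -0.0147, 1.0199)

Iteration 1:
  p = (-7 - (-2)·1.0000 - (-4)·1.0000) / (9) = -0.1111
  q = (2 - (1)·1.0000 - (2)·1.0000) / (7) = -0.1429
  r = (9 - (-3)·1.0000 - (-4)·1.0000) / (8) = 2.0000
Iteration 2:
  p = (-7 - (-2)·-0.1429 - (-4)·2.0000) / (9) = 0.0794
  q = (2 - (1)·-0.1111 - (2)·2.0000) / (7) = -0.2698
  r = (9 - (-3)·-0.1111 - (-4)·-0.1429) / (8) = 1.0119
Iteration 3:
  p = (-7 - (-2)·-0.2698 - (-4)·1.0119) / (9) = -0.3880
  q = (2 - (1)·0.0794 - (2)·1.0119) / (7) = -0.0147
  r = (9 - (-3)·0.0794 - (-4)·-0.2698) / (8) = 1.0199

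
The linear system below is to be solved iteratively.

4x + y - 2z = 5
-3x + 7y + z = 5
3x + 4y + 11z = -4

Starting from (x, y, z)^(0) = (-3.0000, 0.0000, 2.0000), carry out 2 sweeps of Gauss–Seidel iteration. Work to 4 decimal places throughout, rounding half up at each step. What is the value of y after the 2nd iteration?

Iteration 1:
  x = (5 - (1)·0.0000 - (-2)·2.0000) / (4) = 2.2500
  y = (5 - (-3)·2.2500 - (1)·2.0000) / (7) = 1.3929
  z = (-4 - (3)·2.2500 - (4)·1.3929) / (11) = -1.4838
Iteration 2:
  x = (5 - (1)·1.3929 - (-2)·-1.4838) / (4) = 0.1599
  y = (5 - (-3)·0.1599 - (1)·-1.4838) / (7) = 0.9948
  z = (-4 - (3)·0.1599 - (4)·0.9948) / (11) = -0.7690

0.9948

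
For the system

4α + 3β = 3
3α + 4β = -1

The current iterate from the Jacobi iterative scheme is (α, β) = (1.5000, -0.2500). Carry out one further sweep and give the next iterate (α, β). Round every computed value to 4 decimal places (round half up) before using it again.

(0.9375, -1.3750)

One sweep:
  α = (3 - (3)·-0.2500) / (4) = 0.9375
  β = (-1 - (3)·1.5000) / (4) = -1.3750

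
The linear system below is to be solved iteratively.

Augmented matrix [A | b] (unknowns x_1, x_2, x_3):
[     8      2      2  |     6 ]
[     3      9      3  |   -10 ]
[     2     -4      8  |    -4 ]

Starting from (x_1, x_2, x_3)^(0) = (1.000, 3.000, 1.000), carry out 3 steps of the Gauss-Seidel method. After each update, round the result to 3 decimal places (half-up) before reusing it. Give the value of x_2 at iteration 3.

Iteration 1:
  x_1 = (6 - (2)·3.000 - (2)·1.000) / (8) = -0.250
  x_2 = (-10 - (3)·-0.250 - (3)·1.000) / (9) = -1.361
  x_3 = (-4 - (2)·-0.250 - (-4)·-1.361) / (8) = -1.118
Iteration 2:
  x_1 = (6 - (2)·-1.361 - (2)·-1.118) / (8) = 1.370
  x_2 = (-10 - (3)·1.370 - (3)·-1.118) / (9) = -1.195
  x_3 = (-4 - (2)·1.370 - (-4)·-1.195) / (8) = -1.440
Iteration 3:
  x_1 = (6 - (2)·-1.195 - (2)·-1.440) / (8) = 1.409
  x_2 = (-10 - (3)·1.409 - (3)·-1.440) / (9) = -1.101
  x_3 = (-4 - (2)·1.409 - (-4)·-1.101) / (8) = -1.403

-1.101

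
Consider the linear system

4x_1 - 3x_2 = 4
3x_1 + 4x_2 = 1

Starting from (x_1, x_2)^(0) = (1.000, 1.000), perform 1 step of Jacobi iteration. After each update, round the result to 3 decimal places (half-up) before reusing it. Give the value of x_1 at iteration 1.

Iteration 1:
  x_1 = (4 - (-3)·1.000) / (4) = 1.750
  x_2 = (1 - (3)·1.000) / (4) = -0.500

1.750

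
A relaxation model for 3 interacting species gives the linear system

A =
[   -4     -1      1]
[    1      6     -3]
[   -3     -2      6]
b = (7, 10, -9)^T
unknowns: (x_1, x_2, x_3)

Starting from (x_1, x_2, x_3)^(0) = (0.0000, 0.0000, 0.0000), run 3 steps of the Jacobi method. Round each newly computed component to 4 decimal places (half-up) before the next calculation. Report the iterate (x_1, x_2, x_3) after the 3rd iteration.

(-2.5069, 1.1806, -2.3681)

Iteration 1:
  x_1 = (7 - (-1)·0.0000 - (1)·0.0000) / (-4) = -1.7500
  x_2 = (10 - (1)·0.0000 - (-3)·0.0000) / (6) = 1.6667
  x_3 = (-9 - (-3)·0.0000 - (-2)·0.0000) / (6) = -1.5000
Iteration 2:
  x_1 = (7 - (-1)·1.6667 - (1)·-1.5000) / (-4) = -2.5417
  x_2 = (10 - (1)·-1.7500 - (-3)·-1.5000) / (6) = 1.2083
  x_3 = (-9 - (-3)·-1.7500 - (-2)·1.6667) / (6) = -1.8194
Iteration 3:
  x_1 = (7 - (-1)·1.2083 - (1)·-1.8194) / (-4) = -2.5069
  x_2 = (10 - (1)·-2.5417 - (-3)·-1.8194) / (6) = 1.1806
  x_3 = (-9 - (-3)·-2.5417 - (-2)·1.2083) / (6) = -2.3681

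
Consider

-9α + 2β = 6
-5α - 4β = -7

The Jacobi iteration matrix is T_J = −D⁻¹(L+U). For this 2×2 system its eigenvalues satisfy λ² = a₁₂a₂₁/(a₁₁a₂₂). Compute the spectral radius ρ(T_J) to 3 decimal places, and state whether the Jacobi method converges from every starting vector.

0.527

a₁₂a₂₁/(a₁₁a₂₂) = (2)·(-5) / ((-9)·(-4)) = -0.277778
ρ = √|-0.277778| = √0.277778 = 0.527
ρ < 1, so Jacobi converges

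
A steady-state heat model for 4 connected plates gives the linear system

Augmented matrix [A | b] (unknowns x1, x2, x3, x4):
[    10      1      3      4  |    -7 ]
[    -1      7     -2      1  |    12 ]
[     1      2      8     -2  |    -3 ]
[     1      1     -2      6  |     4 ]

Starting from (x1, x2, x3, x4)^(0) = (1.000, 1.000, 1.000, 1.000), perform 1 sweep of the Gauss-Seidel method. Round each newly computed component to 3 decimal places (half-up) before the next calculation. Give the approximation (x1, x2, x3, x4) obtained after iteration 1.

(-1.500, 1.643, -0.348, 0.527)

Iteration 1:
  x1 = (-7 - (1)·1.000 - (3)·1.000 - (4)·1.000) / (10) = -1.500
  x2 = (12 - (-1)·-1.500 - (-2)·1.000 - (1)·1.000) / (7) = 1.643
  x3 = (-3 - (1)·-1.500 - (2)·1.643 - (-2)·1.000) / (8) = -0.348
  x4 = (4 - (1)·-1.500 - (1)·1.643 - (-2)·-0.348) / (6) = 0.527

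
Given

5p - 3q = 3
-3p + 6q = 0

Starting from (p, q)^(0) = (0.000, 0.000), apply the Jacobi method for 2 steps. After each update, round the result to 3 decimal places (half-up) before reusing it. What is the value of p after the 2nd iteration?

0.600

Iteration 1:
  p = (3 - (-3)·0.000) / (5) = 0.600
  q = (0 - (-3)·0.000) / (6) = 0.000
Iteration 2:
  p = (3 - (-3)·0.000) / (5) = 0.600
  q = (0 - (-3)·0.600) / (6) = 0.300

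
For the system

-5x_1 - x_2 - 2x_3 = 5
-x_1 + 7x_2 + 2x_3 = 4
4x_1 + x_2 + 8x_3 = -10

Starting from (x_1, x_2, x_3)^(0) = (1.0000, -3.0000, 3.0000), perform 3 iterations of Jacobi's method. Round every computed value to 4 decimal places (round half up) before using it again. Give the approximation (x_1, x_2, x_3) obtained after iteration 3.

Iteration 1:
  x_1 = (5 - (-1)·-3.0000 - (-2)·3.0000) / (-5) = -1.6000
  x_2 = (4 - (-1)·1.0000 - (2)·3.0000) / (7) = -0.1429
  x_3 = (-10 - (4)·1.0000 - (1)·-3.0000) / (8) = -1.3750
Iteration 2:
  x_1 = (5 - (-1)·-0.1429 - (-2)·-1.3750) / (-5) = -0.4214
  x_2 = (4 - (-1)·-1.6000 - (2)·-1.3750) / (7) = 0.7357
  x_3 = (-10 - (4)·-1.6000 - (1)·-0.1429) / (8) = -0.4321
Iteration 3:
  x_1 = (5 - (-1)·0.7357 - (-2)·-0.4321) / (-5) = -0.9743
  x_2 = (4 - (-1)·-0.4214 - (2)·-0.4321) / (7) = 0.6347
  x_3 = (-10 - (4)·-0.4214 - (1)·0.7357) / (8) = -1.1313

(-0.9743, 0.6347, -1.1313)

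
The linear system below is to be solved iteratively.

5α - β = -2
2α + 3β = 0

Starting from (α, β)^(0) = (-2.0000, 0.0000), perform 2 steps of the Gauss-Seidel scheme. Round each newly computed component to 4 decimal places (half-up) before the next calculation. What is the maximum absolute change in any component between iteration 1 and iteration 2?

0.0533

Iteration 1:
  α = (-2 - (-1)·0.0000) / (5) = -0.4000
  β = (0 - (2)·-0.4000) / (3) = 0.2667
Iteration 2:
  α = (-2 - (-1)·0.2667) / (5) = -0.3467
  β = (0 - (2)·-0.3467) / (3) = 0.2311
Change: (0.0533, -0.0356) → max |·| = 0.0533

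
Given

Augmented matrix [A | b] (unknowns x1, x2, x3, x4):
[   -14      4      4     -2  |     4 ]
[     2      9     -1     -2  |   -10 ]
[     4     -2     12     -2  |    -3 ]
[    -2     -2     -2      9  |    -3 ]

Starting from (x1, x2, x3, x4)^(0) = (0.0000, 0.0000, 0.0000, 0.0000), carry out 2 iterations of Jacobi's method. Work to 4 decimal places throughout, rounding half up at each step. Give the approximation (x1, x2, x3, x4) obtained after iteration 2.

(-0.6270, -1.1495, -0.3955, -0.6993)

Iteration 1:
  x1 = (4 - (4)·0.0000 - (4)·0.0000 - (-2)·0.0000) / (-14) = -0.2857
  x2 = (-10 - (2)·0.0000 - (-1)·0.0000 - (-2)·0.0000) / (9) = -1.1111
  x3 = (-3 - (4)·0.0000 - (-2)·0.0000 - (-2)·0.0000) / (12) = -0.2500
  x4 = (-3 - (-2)·0.0000 - (-2)·0.0000 - (-2)·0.0000) / (9) = -0.3333
Iteration 2:
  x1 = (4 - (4)·-1.1111 - (4)·-0.2500 - (-2)·-0.3333) / (-14) = -0.6270
  x2 = (-10 - (2)·-0.2857 - (-1)·-0.2500 - (-2)·-0.3333) / (9) = -1.1495
  x3 = (-3 - (4)·-0.2857 - (-2)·-1.1111 - (-2)·-0.3333) / (12) = -0.3955
  x4 = (-3 - (-2)·-0.2857 - (-2)·-1.1111 - (-2)·-0.2500) / (9) = -0.6993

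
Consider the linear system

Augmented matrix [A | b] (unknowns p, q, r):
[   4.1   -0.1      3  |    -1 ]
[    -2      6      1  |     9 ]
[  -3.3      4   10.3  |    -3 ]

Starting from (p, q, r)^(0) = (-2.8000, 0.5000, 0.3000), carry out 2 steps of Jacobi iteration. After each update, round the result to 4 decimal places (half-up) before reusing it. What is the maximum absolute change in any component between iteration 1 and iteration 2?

Iteration 1:
  p = (-1 - (-0.1)·0.5000 - (3)·0.3000) / (4.1) = -0.4512
  q = (9 - (-2)·-2.8000 - (1)·0.3000) / (6) = 0.5167
  r = (-3 - (-3.3)·-2.8000 - (4)·0.5000) / (10.3) = -1.3825
Iteration 2:
  p = (-1 - (-0.1)·0.5167 - (3)·-1.3825) / (4.1) = 0.7803
  q = (9 - (-2)·-0.4512 - (1)·-1.3825) / (6) = 1.5800
  r = (-3 - (-3.3)·-0.4512 - (4)·0.5167) / (10.3) = -0.6365
Change: (1.2315, 1.0633, 0.7460) → max |·| = 1.2315

1.2315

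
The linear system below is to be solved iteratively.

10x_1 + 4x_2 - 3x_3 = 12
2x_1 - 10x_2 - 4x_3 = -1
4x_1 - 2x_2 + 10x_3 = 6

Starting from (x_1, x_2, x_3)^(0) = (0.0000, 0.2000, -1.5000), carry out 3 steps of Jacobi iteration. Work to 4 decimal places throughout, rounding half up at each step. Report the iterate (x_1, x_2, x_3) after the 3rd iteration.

Iteration 1:
  x_1 = (12 - (4)·0.2000 - (-3)·-1.5000) / (10) = 0.6700
  x_2 = (-1 - (2)·0.0000 - (-4)·-1.5000) / (-10) = 0.7000
  x_3 = (6 - (4)·0.0000 - (-2)·0.2000) / (10) = 0.6400
Iteration 2:
  x_1 = (12 - (4)·0.7000 - (-3)·0.6400) / (10) = 1.1120
  x_2 = (-1 - (2)·0.6700 - (-4)·0.6400) / (-10) = -0.0220
  x_3 = (6 - (4)·0.6700 - (-2)·0.7000) / (10) = 0.4720
Iteration 3:
  x_1 = (12 - (4)·-0.0220 - (-3)·0.4720) / (10) = 1.3504
  x_2 = (-1 - (2)·1.1120 - (-4)·0.4720) / (-10) = 0.1336
  x_3 = (6 - (4)·1.1120 - (-2)·-0.0220) / (10) = 0.1508

(1.3504, 0.1336, 0.1508)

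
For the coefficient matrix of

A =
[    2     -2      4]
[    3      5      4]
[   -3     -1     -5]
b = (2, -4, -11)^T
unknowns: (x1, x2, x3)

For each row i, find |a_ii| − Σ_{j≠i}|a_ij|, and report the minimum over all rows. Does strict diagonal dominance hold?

row 1: |2| − (2+4) = -4
row 2: |5| − (3+4) = -2
row 3: |-5| − (3+1) = 1
minimum over rows = -4 → not strictly diagonally dominant

-4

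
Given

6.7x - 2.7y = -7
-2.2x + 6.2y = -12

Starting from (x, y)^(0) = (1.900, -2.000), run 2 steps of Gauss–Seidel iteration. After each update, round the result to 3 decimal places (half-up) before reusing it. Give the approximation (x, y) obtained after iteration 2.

(-2.089, -2.677)

Iteration 1:
  x = (-7 - (-2.7)·-2.000) / (6.7) = -1.851
  y = (-12 - (-2.2)·-1.851) / (6.2) = -2.592
Iteration 2:
  x = (-7 - (-2.7)·-2.592) / (6.7) = -2.089
  y = (-12 - (-2.2)·-2.089) / (6.2) = -2.677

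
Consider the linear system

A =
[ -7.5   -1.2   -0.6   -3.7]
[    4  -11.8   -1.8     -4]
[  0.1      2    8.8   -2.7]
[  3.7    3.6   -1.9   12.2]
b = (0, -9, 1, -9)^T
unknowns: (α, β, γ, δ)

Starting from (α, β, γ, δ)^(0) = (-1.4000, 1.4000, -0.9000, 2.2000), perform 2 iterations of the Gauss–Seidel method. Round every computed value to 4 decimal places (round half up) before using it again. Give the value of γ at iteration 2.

-0.0915

Iteration 1:
  α = (0 - (-1.2)·1.4000 - (-0.6)·-0.9000 - (-3.7)·2.2000) / (-7.5) = -1.2373
  β = (-9 - (4)·-1.2373 - (-1.8)·-0.9000 - (-4)·2.2000) / (-11.8) = -0.2652
  γ = (1 - (0.1)·-1.2373 - (2)·-0.2652 - (-2.7)·2.2000) / (8.8) = 0.8630
  δ = (-9 - (3.7)·-1.2373 - (3.6)·-0.2652 - (-1.9)·0.8630) / (12.2) = -0.1498
Iteration 2:
  α = (0 - (-1.2)·-0.2652 - (-0.6)·0.8630 - (-3.7)·-0.1498) / (-7.5) = 0.0473
  β = (-9 - (4)·0.0473 - (-1.8)·0.8630 - (-4)·-0.1498) / (-11.8) = 0.6979
  γ = (1 - (0.1)·0.0473 - (2)·0.6979 - (-2.7)·-0.1498) / (8.8) = -0.0915
  δ = (-9 - (3.7)·0.0473 - (3.6)·0.6979 - (-1.9)·-0.0915) / (12.2) = -0.9722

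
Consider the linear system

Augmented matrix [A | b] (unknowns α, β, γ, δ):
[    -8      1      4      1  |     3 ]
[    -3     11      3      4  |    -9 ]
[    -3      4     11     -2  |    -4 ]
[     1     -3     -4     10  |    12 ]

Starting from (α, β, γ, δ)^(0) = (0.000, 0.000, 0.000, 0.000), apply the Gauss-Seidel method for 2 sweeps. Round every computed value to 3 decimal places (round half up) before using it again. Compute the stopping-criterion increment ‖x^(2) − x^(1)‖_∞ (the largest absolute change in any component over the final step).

0.314

Iteration 1:
  α = (3 - (1)·0.000 - (4)·0.000 - (1)·0.000) / (-8) = -0.375
  β = (-9 - (-3)·-0.375 - (3)·0.000 - (4)·0.000) / (11) = -0.920
  γ = (-4 - (-3)·-0.375 - (4)·-0.920 - (-2)·0.000) / (11) = -0.131
  δ = (12 - (1)·-0.375 - (-3)·-0.920 - (-4)·-0.131) / (10) = 0.909
Iteration 2:
  α = (3 - (1)·-0.920 - (4)·-0.131 - (1)·0.909) / (-8) = -0.442
  β = (-9 - (-3)·-0.442 - (3)·-0.131 - (4)·0.909) / (11) = -1.234
  γ = (-4 - (-3)·-0.442 - (4)·-1.234 - (-2)·0.909) / (11) = 0.130
  δ = (12 - (1)·-0.442 - (-3)·-1.234 - (-4)·0.130) / (10) = 0.926
Change: (-0.067, -0.314, 0.261, 0.017) → max |·| = 0.314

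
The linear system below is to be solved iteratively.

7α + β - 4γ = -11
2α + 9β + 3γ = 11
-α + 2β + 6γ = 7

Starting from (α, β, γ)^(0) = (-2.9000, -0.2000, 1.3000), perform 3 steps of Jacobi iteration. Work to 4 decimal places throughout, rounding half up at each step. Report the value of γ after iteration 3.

0.5587

Iteration 1:
  α = (-11 - (1)·-0.2000 - (-4)·1.3000) / (7) = -0.8000
  β = (11 - (2)·-2.9000 - (3)·1.3000) / (9) = 1.4333
  γ = (7 - (-1)·-2.9000 - (2)·-0.2000) / (6) = 0.7500
Iteration 2:
  α = (-11 - (1)·1.4333 - (-4)·0.7500) / (7) = -1.3476
  β = (11 - (2)·-0.8000 - (3)·0.7500) / (9) = 1.1500
  γ = (7 - (-1)·-0.8000 - (2)·1.4333) / (6) = 0.5556
Iteration 3:
  α = (-11 - (1)·1.1500 - (-4)·0.5556) / (7) = -1.4182
  β = (11 - (2)·-1.3476 - (3)·0.5556) / (9) = 1.3365
  γ = (7 - (-1)·-1.3476 - (2)·1.1500) / (6) = 0.5587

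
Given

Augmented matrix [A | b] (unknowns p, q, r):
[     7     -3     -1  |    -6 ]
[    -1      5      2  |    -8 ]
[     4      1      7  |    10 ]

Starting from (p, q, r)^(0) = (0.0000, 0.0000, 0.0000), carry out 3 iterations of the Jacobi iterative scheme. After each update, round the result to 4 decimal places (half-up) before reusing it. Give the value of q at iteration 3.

-2.7265

Iteration 1:
  p = (-6 - (-3)·0.0000 - (-1)·0.0000) / (7) = -0.8571
  q = (-8 - (-1)·0.0000 - (2)·0.0000) / (5) = -1.6000
  r = (10 - (4)·0.0000 - (1)·0.0000) / (7) = 1.4286
Iteration 2:
  p = (-6 - (-3)·-1.6000 - (-1)·1.4286) / (7) = -1.3388
  q = (-8 - (-1)·-0.8571 - (2)·1.4286) / (5) = -2.3429
  r = (10 - (4)·-0.8571 - (1)·-1.6000) / (7) = 2.1469
Iteration 3:
  p = (-6 - (-3)·-2.3429 - (-1)·2.1469) / (7) = -1.5545
  q = (-8 - (-1)·-1.3388 - (2)·2.1469) / (5) = -2.7265
  r = (10 - (4)·-1.3388 - (1)·-2.3429) / (7) = 2.5283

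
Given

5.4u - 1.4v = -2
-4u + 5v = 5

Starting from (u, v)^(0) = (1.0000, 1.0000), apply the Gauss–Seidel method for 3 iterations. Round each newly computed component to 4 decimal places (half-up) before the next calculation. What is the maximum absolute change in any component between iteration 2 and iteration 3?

Iteration 1:
  u = (-2 - (-1.4)·1.0000) / (5.4) = -0.1111
  v = (5 - (-4)·-0.1111) / (5) = 0.9111
Iteration 2:
  u = (-2 - (-1.4)·0.9111) / (5.4) = -0.1342
  v = (5 - (-4)·-0.1342) / (5) = 0.8926
Iteration 3:
  u = (-2 - (-1.4)·0.8926) / (5.4) = -0.1390
  v = (5 - (-4)·-0.1390) / (5) = 0.8888
Change: (-0.0048, -0.0038) → max |·| = 0.0048

0.0048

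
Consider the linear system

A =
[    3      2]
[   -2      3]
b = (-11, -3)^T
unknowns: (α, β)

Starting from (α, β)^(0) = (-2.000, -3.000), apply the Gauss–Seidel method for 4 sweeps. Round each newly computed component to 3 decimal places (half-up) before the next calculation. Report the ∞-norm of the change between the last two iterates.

Iteration 1:
  α = (-11 - (2)·-3.000) / (3) = -1.667
  β = (-3 - (-2)·-1.667) / (3) = -2.111
Iteration 2:
  α = (-11 - (2)·-2.111) / (3) = -2.259
  β = (-3 - (-2)·-2.259) / (3) = -2.506
Iteration 3:
  α = (-11 - (2)·-2.506) / (3) = -1.996
  β = (-3 - (-2)·-1.996) / (3) = -2.331
Iteration 4:
  α = (-11 - (2)·-2.331) / (3) = -2.113
  β = (-3 - (-2)·-2.113) / (3) = -2.409
Change: (-0.117, -0.078) → max |·| = 0.117

0.117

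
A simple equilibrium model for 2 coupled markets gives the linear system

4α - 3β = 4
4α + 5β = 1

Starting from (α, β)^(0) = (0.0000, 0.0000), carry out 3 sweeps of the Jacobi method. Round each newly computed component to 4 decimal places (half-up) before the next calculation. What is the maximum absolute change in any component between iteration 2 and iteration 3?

0.6000

Iteration 1:
  α = (4 - (-3)·0.0000) / (4) = 1.0000
  β = (1 - (4)·0.0000) / (5) = 0.2000
Iteration 2:
  α = (4 - (-3)·0.2000) / (4) = 1.1500
  β = (1 - (4)·1.0000) / (5) = -0.6000
Iteration 3:
  α = (4 - (-3)·-0.6000) / (4) = 0.5500
  β = (1 - (4)·1.1500) / (5) = -0.7200
Change: (-0.6000, -0.1200) → max |·| = 0.6000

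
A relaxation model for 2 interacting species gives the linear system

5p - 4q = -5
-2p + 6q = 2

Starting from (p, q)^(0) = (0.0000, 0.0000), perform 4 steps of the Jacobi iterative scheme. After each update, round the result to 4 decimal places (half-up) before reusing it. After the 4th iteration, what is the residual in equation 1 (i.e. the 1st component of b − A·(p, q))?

-0.3555

Iteration 1:
  p = (-5 - (-4)·0.0000) / (5) = -1.0000
  q = (2 - (-2)·0.0000) / (6) = 0.3333
Iteration 2:
  p = (-5 - (-4)·0.3333) / (5) = -0.7334
  q = (2 - (-2)·-1.0000) / (6) = 0.0000
Iteration 3:
  p = (-5 - (-4)·0.0000) / (5) = -1.0000
  q = (2 - (-2)·-0.7334) / (6) = 0.0889
Iteration 4:
  p = (-5 - (-4)·0.0889) / (5) = -0.9289
  q = (2 - (-2)·-1.0000) / (6) = 0.0000
Residual b − A·x = (-0.3555, 0.1422)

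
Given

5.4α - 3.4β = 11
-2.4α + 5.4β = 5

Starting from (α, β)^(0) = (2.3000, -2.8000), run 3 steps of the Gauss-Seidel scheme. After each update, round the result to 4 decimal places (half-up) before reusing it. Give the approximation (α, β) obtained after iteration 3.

(3.3747, 2.4258)

Iteration 1:
  α = (11 - (-3.4)·-2.8000) / (5.4) = 0.2741
  β = (5 - (-2.4)·0.2741) / (5.4) = 1.0477
Iteration 2:
  α = (11 - (-3.4)·1.0477) / (5.4) = 2.6967
  β = (5 - (-2.4)·2.6967) / (5.4) = 2.1245
Iteration 3:
  α = (11 - (-3.4)·2.1245) / (5.4) = 3.3747
  β = (5 - (-2.4)·3.3747) / (5.4) = 2.4258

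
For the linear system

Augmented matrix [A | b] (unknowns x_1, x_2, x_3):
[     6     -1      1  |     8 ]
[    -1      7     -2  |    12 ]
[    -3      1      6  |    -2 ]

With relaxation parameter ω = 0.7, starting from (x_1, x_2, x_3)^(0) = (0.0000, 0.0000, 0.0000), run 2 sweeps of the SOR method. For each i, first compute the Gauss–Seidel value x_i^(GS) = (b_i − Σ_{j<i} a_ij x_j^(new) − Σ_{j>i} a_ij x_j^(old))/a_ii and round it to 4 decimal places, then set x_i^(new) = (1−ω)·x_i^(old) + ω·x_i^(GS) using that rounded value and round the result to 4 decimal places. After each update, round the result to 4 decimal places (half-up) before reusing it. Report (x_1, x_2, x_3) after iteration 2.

(1.3709, 1.7136, 0.0293)

Iteration 1:
  x_1: GS value = (8 - (-1)·0.0000 - (1)·0.0000) / (6) = 1.3333;  x_1 ← (1−ω)·0.0000 + ω·1.3333 = 0.9333
  x_2: GS value = (12 - (-1)·0.9333 - (-2)·0.0000) / (7) = 1.8476;  x_2 ← (1−ω)·0.0000 + ω·1.8476 = 1.2933
  x_3: GS value = (-2 - (-3)·0.9333 - (1)·1.2933) / (6) = -0.0822;  x_3 ← (1−ω)·0.0000 + ω·-0.0822 = -0.0575
Iteration 2:
  x_1: GS value = (8 - (-1)·1.2933 - (1)·-0.0575) / (6) = 1.5585;  x_1 ← (1−ω)·0.9333 + ω·1.5585 = 1.3709
  x_2: GS value = (12 - (-1)·1.3709 - (-2)·-0.0575) / (7) = 1.8937;  x_2 ← (1−ω)·1.2933 + ω·1.8937 = 1.7136
  x_3: GS value = (-2 - (-3)·1.3709 - (1)·1.7136) / (6) = 0.0665;  x_3 ← (1−ω)·-0.0575 + ω·0.0665 = 0.0293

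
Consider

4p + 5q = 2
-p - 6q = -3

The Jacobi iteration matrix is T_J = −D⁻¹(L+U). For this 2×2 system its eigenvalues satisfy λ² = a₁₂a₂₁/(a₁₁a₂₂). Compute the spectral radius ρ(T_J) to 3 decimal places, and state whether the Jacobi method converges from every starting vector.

a₁₂a₂₁/(a₁₁a₂₂) = (5)·(-1) / ((4)·(-6)) = 0.208333
ρ = √|0.208333| = √0.208333 = 0.456
ρ < 1, so Jacobi converges

0.456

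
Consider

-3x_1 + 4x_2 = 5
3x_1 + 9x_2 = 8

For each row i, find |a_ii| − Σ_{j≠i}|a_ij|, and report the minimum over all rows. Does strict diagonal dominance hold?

row 1: |-3| − (4) = -1
row 2: |9| − (3) = 6
minimum over rows = -1 → not strictly diagonally dominant

-1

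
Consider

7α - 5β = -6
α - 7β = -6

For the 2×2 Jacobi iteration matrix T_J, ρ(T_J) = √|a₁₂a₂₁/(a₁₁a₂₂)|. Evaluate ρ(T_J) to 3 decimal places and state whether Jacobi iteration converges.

0.319

a₁₂a₂₁/(a₁₁a₂₂) = (-5)·(1) / ((7)·(-7)) = 0.102041
ρ = √|0.102041| = √0.102041 = 0.319
ρ < 1, so Jacobi converges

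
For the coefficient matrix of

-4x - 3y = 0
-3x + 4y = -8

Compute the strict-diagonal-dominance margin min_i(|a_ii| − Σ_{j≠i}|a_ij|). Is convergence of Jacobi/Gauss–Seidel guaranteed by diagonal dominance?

row 1: |-4| − (3) = 1
row 2: |4| − (3) = 1
minimum over rows = 1 → strictly diagonally dominant (convergence guaranteed)

1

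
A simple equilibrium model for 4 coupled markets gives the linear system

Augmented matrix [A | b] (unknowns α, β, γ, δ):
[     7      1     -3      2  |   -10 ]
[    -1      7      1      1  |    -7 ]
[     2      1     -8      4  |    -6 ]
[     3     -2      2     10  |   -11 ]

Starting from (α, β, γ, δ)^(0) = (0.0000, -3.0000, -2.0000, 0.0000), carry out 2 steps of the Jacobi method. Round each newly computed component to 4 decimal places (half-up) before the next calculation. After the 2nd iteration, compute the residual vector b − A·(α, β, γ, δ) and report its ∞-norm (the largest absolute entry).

3.8640

Iteration 1:
  α = (-10 - (1)·-3.0000 - (-3)·-2.0000 - (2)·0.0000) / (7) = -1.8571
  β = (-7 - (-1)·0.0000 - (1)·-2.0000 - (1)·0.0000) / (7) = -0.7143
  γ = (-6 - (2)·0.0000 - (1)·-3.0000 - (4)·0.0000) / (-8) = 0.3750
  δ = (-11 - (3)·0.0000 - (-2)·-3.0000 - (2)·-2.0000) / (10) = -1.3000
Iteration 2:
  α = (-10 - (1)·-0.7143 - (-3)·0.3750 - (2)·-1.3000) / (7) = -0.7944
  β = (-7 - (-1)·-1.8571 - (1)·0.3750 - (1)·-1.3000) / (7) = -1.1332
  γ = (-6 - (2)·-1.8571 - (1)·-0.7143 - (4)·-1.3000) / (-8) = -0.4536
  δ = (-11 - (3)·-1.8571 - (-2)·-0.7143 - (2)·0.3750) / (10) = -0.7607
Residual b − A·x = (-3.1454, 1.3523, -3.8640, -2.3690); ∞-norm = 3.8640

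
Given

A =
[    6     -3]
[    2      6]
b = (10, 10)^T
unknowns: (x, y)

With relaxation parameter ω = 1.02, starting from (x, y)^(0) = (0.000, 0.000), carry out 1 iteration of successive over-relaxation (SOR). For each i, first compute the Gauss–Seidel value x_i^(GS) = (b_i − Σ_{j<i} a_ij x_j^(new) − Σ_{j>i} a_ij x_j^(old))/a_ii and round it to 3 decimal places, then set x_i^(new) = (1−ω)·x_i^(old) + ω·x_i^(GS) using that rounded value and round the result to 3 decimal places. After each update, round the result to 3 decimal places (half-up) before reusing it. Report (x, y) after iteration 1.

Iteration 1:
  x: GS value = (10 - (-3)·0.000) / (6) = 1.667;  x ← (1−ω)·0.000 + ω·1.667 = 1.700
  y: GS value = (10 - (2)·1.700) / (6) = 1.100;  y ← (1−ω)·0.000 + ω·1.100 = 1.122

(1.700, 1.122)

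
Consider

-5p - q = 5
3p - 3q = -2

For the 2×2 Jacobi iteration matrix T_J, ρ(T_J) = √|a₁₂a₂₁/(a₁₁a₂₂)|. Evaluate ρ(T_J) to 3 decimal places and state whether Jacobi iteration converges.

a₁₂a₂₁/(a₁₁a₂₂) = (-1)·(3) / ((-5)·(-3)) = -0.200000
ρ = √|-0.200000| = √0.200000 = 0.447
ρ < 1, so Jacobi converges

0.447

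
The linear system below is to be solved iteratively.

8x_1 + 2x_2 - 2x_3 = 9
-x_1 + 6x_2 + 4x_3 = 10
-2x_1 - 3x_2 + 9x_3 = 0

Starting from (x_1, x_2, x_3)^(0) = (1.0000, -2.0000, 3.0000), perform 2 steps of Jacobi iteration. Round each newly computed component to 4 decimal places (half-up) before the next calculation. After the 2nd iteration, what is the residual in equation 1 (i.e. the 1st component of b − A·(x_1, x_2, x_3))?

-3.2180

Iteration 1:
  x_1 = (9 - (2)·-2.0000 - (-2)·3.0000) / (8) = 2.3750
  x_2 = (10 - (-1)·1.0000 - (4)·3.0000) / (6) = -0.1667
  x_3 = (0 - (-2)·1.0000 - (-3)·-2.0000) / (9) = -0.4444
Iteration 2:
  x_1 = (9 - (2)·-0.1667 - (-2)·-0.4444) / (8) = 1.0556
  x_2 = (10 - (-1)·2.3750 - (4)·-0.4444) / (6) = 2.3588
  x_3 = (0 - (-2)·2.3750 - (-3)·-0.1667) / (9) = 0.4722
Residual b − A·x = (-3.2180, -4.9860, 4.9378)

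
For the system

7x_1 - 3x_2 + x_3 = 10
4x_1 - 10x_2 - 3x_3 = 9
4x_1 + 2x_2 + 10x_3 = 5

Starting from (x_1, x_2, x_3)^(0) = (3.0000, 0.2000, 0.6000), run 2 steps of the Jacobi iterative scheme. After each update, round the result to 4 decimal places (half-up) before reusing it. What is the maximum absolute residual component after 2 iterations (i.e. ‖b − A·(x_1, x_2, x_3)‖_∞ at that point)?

1.3243

Iteration 1:
  x_1 = (10 - (-3)·0.2000 - (1)·0.6000) / (7) = 1.4286
  x_2 = (9 - (4)·3.0000 - (-3)·0.6000) / (-10) = 0.1200
  x_3 = (5 - (4)·3.0000 - (2)·0.2000) / (10) = -0.7400
Iteration 2:
  x_1 = (10 - (-3)·0.1200 - (1)·-0.7400) / (7) = 1.5857
  x_2 = (9 - (4)·1.4286 - (-3)·-0.7400) / (-10) = -0.1066
  x_3 = (5 - (4)·1.4286 - (2)·0.1200) / (10) = -0.0954
Residual b − A·x = (-1.3243, 1.3050, -0.1756); ∞-norm = 1.3243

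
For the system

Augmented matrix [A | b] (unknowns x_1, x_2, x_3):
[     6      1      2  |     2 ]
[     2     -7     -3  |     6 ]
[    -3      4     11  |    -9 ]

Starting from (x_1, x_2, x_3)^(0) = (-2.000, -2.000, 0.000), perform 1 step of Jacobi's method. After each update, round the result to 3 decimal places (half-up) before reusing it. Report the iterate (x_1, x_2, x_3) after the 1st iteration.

(0.667, -1.429, -0.636)

Iteration 1:
  x_1 = (2 - (1)·-2.000 - (2)·0.000) / (6) = 0.667
  x_2 = (6 - (2)·-2.000 - (-3)·0.000) / (-7) = -1.429
  x_3 = (-9 - (-3)·-2.000 - (4)·-2.000) / (11) = -0.636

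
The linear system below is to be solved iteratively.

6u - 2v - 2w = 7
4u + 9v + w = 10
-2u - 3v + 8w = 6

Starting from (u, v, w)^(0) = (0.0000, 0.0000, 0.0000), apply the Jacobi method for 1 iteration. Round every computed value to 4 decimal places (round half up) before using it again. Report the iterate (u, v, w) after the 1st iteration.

(1.1667, 1.1111, 0.7500)

Iteration 1:
  u = (7 - (-2)·0.0000 - (-2)·0.0000) / (6) = 1.1667
  v = (10 - (4)·0.0000 - (1)·0.0000) / (9) = 1.1111
  w = (6 - (-2)·0.0000 - (-3)·0.0000) / (8) = 0.7500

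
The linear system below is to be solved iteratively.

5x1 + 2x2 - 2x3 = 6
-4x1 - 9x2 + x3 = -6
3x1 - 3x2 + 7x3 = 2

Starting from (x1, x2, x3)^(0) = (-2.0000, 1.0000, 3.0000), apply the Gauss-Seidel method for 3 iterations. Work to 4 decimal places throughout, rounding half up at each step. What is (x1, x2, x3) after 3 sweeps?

Iteration 1:
  x1 = (6 - (2)·1.0000 - (-2)·3.0000) / (5) = 2.0000
  x2 = (-6 - (-4)·2.0000 - (1)·3.0000) / (-9) = 0.1111
  x3 = (2 - (3)·2.0000 - (-3)·0.1111) / (7) = -0.5238
Iteration 2:
  x1 = (6 - (2)·0.1111 - (-2)·-0.5238) / (5) = 0.9460
  x2 = (-6 - (-4)·0.9460 - (1)·-0.5238) / (-9) = 0.1880
  x3 = (2 - (3)·0.9460 - (-3)·0.1880) / (7) = -0.0391
Iteration 3:
  x1 = (6 - (2)·0.1880 - (-2)·-0.0391) / (5) = 1.1092
  x2 = (-6 - (-4)·1.1092 - (1)·-0.0391) / (-9) = 0.1693
  x3 = (2 - (3)·1.1092 - (-3)·0.1693) / (7) = -0.1171

(1.1092, 0.1693, -0.1171)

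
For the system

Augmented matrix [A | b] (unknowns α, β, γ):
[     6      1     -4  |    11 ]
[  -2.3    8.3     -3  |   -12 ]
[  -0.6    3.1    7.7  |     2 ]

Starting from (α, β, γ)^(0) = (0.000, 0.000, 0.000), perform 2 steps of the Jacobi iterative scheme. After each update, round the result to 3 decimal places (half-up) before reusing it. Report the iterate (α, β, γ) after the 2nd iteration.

Iteration 1:
  α = (11 - (1)·0.000 - (-4)·0.000) / (6) = 1.833
  β = (-12 - (-2.3)·0.000 - (-3)·0.000) / (8.3) = -1.446
  γ = (2 - (-0.6)·0.000 - (3.1)·0.000) / (7.7) = 0.260
Iteration 2:
  α = (11 - (1)·-1.446 - (-4)·0.260) / (6) = 2.248
  β = (-12 - (-2.3)·1.833 - (-3)·0.260) / (8.3) = -0.844
  γ = (2 - (-0.6)·1.833 - (3.1)·-1.446) / (7.7) = 0.985

(2.248, -0.844, 0.985)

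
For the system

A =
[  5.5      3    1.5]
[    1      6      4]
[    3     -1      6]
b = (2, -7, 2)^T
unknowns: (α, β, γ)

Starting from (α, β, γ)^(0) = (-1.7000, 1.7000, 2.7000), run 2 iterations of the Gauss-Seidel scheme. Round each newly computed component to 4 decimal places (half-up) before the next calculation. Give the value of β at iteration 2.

-1.8034

Iteration 1:
  α = (2 - (3)·1.7000 - (1.5)·2.7000) / (5.5) = -1.3000
  β = (-7 - (1)·-1.3000 - (4)·2.7000) / (6) = -2.7500
  γ = (2 - (3)·-1.3000 - (-1)·-2.7500) / (6) = 0.5250
Iteration 2:
  α = (2 - (3)·-2.7500 - (1.5)·0.5250) / (5.5) = 1.7205
  β = (-7 - (1)·1.7205 - (4)·0.5250) / (6) = -1.8034
  γ = (2 - (3)·1.7205 - (-1)·-1.8034) / (6) = -0.8275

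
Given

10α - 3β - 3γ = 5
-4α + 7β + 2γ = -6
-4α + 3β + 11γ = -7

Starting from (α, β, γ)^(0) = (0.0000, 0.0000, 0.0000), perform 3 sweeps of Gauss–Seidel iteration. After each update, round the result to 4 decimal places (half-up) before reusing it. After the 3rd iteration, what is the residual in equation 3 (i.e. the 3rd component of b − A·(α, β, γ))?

0.0004

Iteration 1:
  α = (5 - (-3)·0.0000 - (-3)·0.0000) / (10) = 0.5000
  β = (-6 - (-4)·0.5000 - (2)·0.0000) / (7) = -0.5714
  γ = (-7 - (-4)·0.5000 - (3)·-0.5714) / (11) = -0.2987
Iteration 2:
  α = (5 - (-3)·-0.5714 - (-3)·-0.2987) / (10) = 0.2390
  β = (-6 - (-4)·0.2390 - (2)·-0.2987) / (7) = -0.6352
  γ = (-7 - (-4)·0.2390 - (3)·-0.6352) / (11) = -0.3762
Iteration 3:
  α = (5 - (-3)·-0.6352 - (-3)·-0.3762) / (10) = 0.1966
  β = (-6 - (-4)·0.1966 - (2)·-0.3762) / (7) = -0.6373
  γ = (-7 - (-4)·0.1966 - (3)·-0.6373) / (11) = -0.3911
Residual b − A·x = (-0.0512, 0.0297, 0.0004)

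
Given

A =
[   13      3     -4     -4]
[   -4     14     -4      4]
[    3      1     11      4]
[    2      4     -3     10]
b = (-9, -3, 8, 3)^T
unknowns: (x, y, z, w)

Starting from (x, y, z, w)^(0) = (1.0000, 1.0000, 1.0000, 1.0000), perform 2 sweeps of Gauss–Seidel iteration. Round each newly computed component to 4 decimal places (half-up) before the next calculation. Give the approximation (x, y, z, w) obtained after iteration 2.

Iteration 1:
  x = (-9 - (3)·1.0000 - (-4)·1.0000 - (-4)·1.0000) / (13) = -0.3077
  y = (-3 - (-4)·-0.3077 - (-4)·1.0000 - (4)·1.0000) / (14) = -0.3022
  z = (8 - (3)·-0.3077 - (1)·-0.3022 - (4)·1.0000) / (11) = 0.4750
  w = (3 - (2)·-0.3077 - (4)·-0.3022 - (-3)·0.4750) / (10) = 0.6249
Iteration 2:
  x = (-9 - (3)·-0.3022 - (-4)·0.4750 - (-4)·0.6249) / (13) = -0.2841
  y = (-3 - (-4)·-0.2841 - (-4)·0.4750 - (4)·0.6249) / (14) = -0.3383
  z = (8 - (3)·-0.2841 - (1)·-0.3383 - (4)·0.6249) / (11) = 0.6083
  w = (3 - (2)·-0.2841 - (4)·-0.3383 - (-3)·0.6083) / (10) = 0.6746

(-0.2841, -0.3383, 0.6083, 0.6746)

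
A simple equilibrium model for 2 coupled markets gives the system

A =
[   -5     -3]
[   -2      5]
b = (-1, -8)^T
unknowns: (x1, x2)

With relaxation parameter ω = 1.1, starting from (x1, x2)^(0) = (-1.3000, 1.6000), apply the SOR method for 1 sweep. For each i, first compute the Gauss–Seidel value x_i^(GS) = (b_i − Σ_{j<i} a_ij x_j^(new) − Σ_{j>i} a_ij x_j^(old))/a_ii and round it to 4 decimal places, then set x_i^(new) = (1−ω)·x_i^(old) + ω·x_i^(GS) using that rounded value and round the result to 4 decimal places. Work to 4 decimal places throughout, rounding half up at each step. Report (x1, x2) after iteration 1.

Iteration 1:
  x1: GS value = (-1 - (-3)·1.6000) / (-5) = -0.7600;  x1 ← (1−ω)·-1.3000 + ω·-0.7600 = -0.7060
  x2: GS value = (-8 - (-2)·-0.7060) / (5) = -1.8824;  x2 ← (1−ω)·1.6000 + ω·-1.8824 = -2.2306

(-0.7060, -2.2306)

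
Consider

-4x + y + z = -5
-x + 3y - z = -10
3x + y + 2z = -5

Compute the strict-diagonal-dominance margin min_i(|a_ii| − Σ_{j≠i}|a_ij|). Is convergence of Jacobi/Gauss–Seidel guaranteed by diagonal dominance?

-2

row 1: |-4| − (1+1) = 2
row 2: |3| − (1+1) = 1
row 3: |2| − (3+1) = -2
minimum over rows = -2 → not strictly diagonally dominant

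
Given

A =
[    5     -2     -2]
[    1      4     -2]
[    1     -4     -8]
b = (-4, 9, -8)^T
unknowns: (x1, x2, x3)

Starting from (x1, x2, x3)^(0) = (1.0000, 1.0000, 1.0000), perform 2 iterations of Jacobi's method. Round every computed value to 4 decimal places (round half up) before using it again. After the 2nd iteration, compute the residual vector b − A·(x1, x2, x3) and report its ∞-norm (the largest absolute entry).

2.2000

Iteration 1:
  x1 = (-4 - (-2)·1.0000 - (-2)·1.0000) / (5) = 0.0000
  x2 = (9 - (1)·1.0000 - (-2)·1.0000) / (4) = 2.5000
  x3 = (-8 - (1)·1.0000 - (-4)·1.0000) / (-8) = 0.6250
Iteration 2:
  x1 = (-4 - (-2)·2.5000 - (-2)·0.6250) / (5) = 0.4500
  x2 = (9 - (1)·0.0000 - (-2)·0.6250) / (4) = 2.5625
  x3 = (-8 - (1)·0.0000 - (-4)·2.5000) / (-8) = -0.2500
Residual b − A·x = (-1.6250, -2.2000, -0.2000); ∞-norm = 2.2000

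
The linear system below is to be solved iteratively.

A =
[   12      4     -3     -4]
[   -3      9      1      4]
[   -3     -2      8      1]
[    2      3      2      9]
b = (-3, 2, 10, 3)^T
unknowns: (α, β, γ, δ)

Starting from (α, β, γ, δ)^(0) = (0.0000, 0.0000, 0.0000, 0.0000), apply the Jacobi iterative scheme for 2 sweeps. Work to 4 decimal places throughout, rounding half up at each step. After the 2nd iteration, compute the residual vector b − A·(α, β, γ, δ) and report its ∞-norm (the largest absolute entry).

Iteration 1:
  α = (-3 - (4)·0.0000 - (-3)·0.0000 - (-4)·0.0000) / (12) = -0.2500
  β = (2 - (-3)·0.0000 - (1)·0.0000 - (4)·0.0000) / (9) = 0.2222
  γ = (10 - (-3)·0.0000 - (-2)·0.0000 - (1)·0.0000) / (8) = 1.2500
  δ = (3 - (2)·0.0000 - (3)·0.0000 - (2)·0.0000) / (9) = 0.3333
Iteration 2:
  α = (-3 - (4)·0.2222 - (-3)·1.2500 - (-4)·0.3333) / (12) = 0.0995
  β = (2 - (-3)·-0.2500 - (1)·1.2500 - (4)·0.3333) / (9) = -0.1481
  γ = (10 - (-3)·-0.2500 - (-2)·0.2222 - (1)·0.3333) / (8) = 1.1701
  δ = (3 - (2)·-0.2500 - (3)·0.2222 - (2)·1.2500) / (9) = 0.0370
Residual b − A·x = (0.0567, 2.3133, 0.6045, 0.5721); ∞-norm = 2.3133

2.3133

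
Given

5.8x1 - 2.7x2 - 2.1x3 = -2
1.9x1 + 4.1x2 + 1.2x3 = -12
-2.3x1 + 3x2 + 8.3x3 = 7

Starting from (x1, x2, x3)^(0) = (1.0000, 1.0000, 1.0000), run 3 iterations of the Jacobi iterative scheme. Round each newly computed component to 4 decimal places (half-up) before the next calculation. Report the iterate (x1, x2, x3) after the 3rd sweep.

Iteration 1:
  x1 = (-2 - (-2.7)·1.0000 - (-2.1)·1.0000) / (5.8) = 0.4828
  x2 = (-12 - (1.9)·1.0000 - (1.2)·1.0000) / (4.1) = -3.6829
  x3 = (7 - (-2.3)·1.0000 - (3)·1.0000) / (8.3) = 0.7590
Iteration 2:
  x1 = (-2 - (-2.7)·-3.6829 - (-2.1)·0.7590) / (5.8) = -1.7845
  x2 = (-12 - (1.9)·0.4828 - (1.2)·0.7590) / (4.1) = -3.3727
  x3 = (7 - (-2.3)·0.4828 - (3)·-3.6829) / (8.3) = 2.3083
Iteration 3:
  x1 = (-2 - (-2.7)·-3.3727 - (-2.1)·2.3083) / (5.8) = -1.0791
  x2 = (-12 - (1.9)·-1.7845 - (1.2)·2.3083) / (4.1) = -2.7755
  x3 = (7 - (-2.3)·-1.7845 - (3)·-3.3727) / (8.3) = 1.5679

(-1.0791, -2.7755, 1.5679)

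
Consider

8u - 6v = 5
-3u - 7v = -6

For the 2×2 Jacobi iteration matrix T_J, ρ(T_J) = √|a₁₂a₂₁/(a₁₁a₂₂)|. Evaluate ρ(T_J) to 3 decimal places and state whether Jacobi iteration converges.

0.567

a₁₂a₂₁/(a₁₁a₂₂) = (-6)·(-3) / ((8)·(-7)) = -0.321429
ρ = √|-0.321429| = √0.321429 = 0.567
ρ < 1, so Jacobi converges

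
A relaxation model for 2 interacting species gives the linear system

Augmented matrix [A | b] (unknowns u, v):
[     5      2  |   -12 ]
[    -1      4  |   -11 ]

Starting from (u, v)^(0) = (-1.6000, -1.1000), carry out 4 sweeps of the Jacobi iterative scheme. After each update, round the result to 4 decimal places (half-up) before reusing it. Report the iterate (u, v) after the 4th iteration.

(-1.1860, -3.0260)

Iteration 1:
  u = (-12 - (2)·-1.1000) / (5) = -1.9600
  v = (-11 - (-1)·-1.6000) / (4) = -3.1500
Iteration 2:
  u = (-12 - (2)·-3.1500) / (5) = -1.1400
  v = (-11 - (-1)·-1.9600) / (4) = -3.2400
Iteration 3:
  u = (-12 - (2)·-3.2400) / (5) = -1.1040
  v = (-11 - (-1)·-1.1400) / (4) = -3.0350
Iteration 4:
  u = (-12 - (2)·-3.0350) / (5) = -1.1860
  v = (-11 - (-1)·-1.1040) / (4) = -3.0260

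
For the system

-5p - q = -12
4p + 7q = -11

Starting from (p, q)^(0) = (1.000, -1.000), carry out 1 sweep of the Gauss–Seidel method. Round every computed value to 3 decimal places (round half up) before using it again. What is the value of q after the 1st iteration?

Iteration 1:
  p = (-12 - (-1)·-1.000) / (-5) = 2.600
  q = (-11 - (4)·2.600) / (7) = -3.057

-3.057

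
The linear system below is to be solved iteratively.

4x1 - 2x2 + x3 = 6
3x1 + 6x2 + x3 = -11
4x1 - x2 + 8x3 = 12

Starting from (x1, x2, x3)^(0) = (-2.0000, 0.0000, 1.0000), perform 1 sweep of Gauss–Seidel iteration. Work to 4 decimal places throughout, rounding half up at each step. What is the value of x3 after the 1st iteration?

0.5469

Iteration 1:
  x1 = (6 - (-2)·0.0000 - (1)·1.0000) / (4) = 1.2500
  x2 = (-11 - (3)·1.2500 - (1)·1.0000) / (6) = -2.6250
  x3 = (12 - (4)·1.2500 - (-1)·-2.6250) / (8) = 0.5469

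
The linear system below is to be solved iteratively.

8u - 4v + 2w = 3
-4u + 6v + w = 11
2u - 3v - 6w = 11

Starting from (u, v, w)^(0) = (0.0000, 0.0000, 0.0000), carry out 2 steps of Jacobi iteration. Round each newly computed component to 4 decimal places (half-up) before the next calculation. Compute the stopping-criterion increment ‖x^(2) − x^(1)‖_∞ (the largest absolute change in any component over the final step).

1.3750

Iteration 1:
  u = (3 - (-4)·0.0000 - (2)·0.0000) / (8) = 0.3750
  v = (11 - (-4)·0.0000 - (1)·0.0000) / (6) = 1.8333
  w = (11 - (2)·0.0000 - (-3)·0.0000) / (-6) = -1.8333
Iteration 2:
  u = (3 - (-4)·1.8333 - (2)·-1.8333) / (8) = 1.7500
  v = (11 - (-4)·0.3750 - (1)·-1.8333) / (6) = 2.3889
  w = (11 - (2)·0.3750 - (-3)·1.8333) / (-6) = -2.6250
Change: (1.3750, 0.5556, -0.7917) → max |·| = 1.3750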